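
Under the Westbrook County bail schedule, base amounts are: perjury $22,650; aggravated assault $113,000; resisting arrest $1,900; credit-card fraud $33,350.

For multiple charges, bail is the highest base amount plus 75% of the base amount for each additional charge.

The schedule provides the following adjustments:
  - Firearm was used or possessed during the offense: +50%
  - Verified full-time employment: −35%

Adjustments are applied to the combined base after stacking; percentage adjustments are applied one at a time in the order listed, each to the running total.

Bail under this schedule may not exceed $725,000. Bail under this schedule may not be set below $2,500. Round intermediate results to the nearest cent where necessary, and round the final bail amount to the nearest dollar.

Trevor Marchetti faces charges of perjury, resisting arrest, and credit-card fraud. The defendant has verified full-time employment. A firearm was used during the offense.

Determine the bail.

$50,468

Base amounts from the schedule: perjury $22,650; resisting arrest $1,900; credit-card fraud $33,350.
Stacking rule: highest base plus 75% of each additional charge. Highest is credit-card fraud at $33,350. Additional: $22,650 × 75% = $16,987.50; $1,900 × 75% = $1,425. Combined base = $33,350 + $18,412.50 = $51,762.50.
Firearm was used or possessed during the offense (+50%): $51,762.50 × 1.5 = $77,643.75.
Verified full-time employment (−35%): $77,643.75 × 0.65 = $50,468.44.
$50,468.44 is within the $725,000 maximum.
$50,468.44 is at or above the $2,500 minimum.
Rounded to the nearest dollar: $50,468.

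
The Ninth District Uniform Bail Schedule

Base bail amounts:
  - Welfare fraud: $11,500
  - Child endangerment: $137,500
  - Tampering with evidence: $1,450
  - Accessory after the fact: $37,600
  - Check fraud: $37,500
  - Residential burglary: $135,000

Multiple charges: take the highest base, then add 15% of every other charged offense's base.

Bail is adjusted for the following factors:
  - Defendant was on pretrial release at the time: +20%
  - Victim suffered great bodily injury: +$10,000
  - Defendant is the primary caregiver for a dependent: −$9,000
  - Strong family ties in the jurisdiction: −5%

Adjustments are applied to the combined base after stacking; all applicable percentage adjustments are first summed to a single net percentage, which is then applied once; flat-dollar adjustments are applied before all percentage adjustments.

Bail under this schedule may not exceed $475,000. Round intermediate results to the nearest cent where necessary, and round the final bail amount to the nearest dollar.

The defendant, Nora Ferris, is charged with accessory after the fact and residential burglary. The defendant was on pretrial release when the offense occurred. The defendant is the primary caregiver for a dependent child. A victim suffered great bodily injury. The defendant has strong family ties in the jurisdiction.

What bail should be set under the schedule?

Base amounts from the schedule: accessory after the fact $37,600; residential burglary $135,000.
Stacking rule: highest base plus 15% of each additional charge. Highest is residential burglary at $135,000. Additional: $37,600 × 15% = $5,640. Combined base = $135,000 + $5,640 = $140,640.
Victim suffered great bodily injury (+$10,000 flat): $140,640 + $10,000 = $150,640.
Defendant is the primary caregiver for a dependent (−$9,000 flat): $150,640 − $9,000 = $141,640.
Net percentage adjustment: +20% −5% = +15%. $141,640 × 1.15 = $162,886.
$162,886 is within the $475,000 maximum.

$162,886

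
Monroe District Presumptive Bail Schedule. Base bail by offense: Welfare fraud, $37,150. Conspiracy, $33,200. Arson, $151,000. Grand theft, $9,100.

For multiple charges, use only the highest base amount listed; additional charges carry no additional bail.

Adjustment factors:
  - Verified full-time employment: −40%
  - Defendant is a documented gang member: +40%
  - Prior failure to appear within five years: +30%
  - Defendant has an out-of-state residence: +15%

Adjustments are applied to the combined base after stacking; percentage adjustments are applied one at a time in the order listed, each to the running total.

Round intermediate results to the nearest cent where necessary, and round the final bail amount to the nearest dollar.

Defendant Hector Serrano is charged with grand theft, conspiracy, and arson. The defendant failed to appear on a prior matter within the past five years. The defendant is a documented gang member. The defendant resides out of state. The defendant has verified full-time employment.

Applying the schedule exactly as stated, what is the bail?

$189,626

Base amounts from the schedule: grand theft $9,100; conspiracy $33,200; arson $151,000.
Stacking rule: use the highest base only. Highest is arson at $151,000. Combined base = $151,000.
Verified full-time employment (−40%): $151,000 × 0.6 = $90,600.
Defendant is a documented gang member (+40%): $90,600 × 1.4 = $126,840.
Prior failure to appear within five years (+30%): $126,840 × 1.3 = $164,892.
Defendant has an out-of-state residence (+15%): $164,892 × 1.15 = $189,625.80.
Rounded to the nearest dollar: $189,626.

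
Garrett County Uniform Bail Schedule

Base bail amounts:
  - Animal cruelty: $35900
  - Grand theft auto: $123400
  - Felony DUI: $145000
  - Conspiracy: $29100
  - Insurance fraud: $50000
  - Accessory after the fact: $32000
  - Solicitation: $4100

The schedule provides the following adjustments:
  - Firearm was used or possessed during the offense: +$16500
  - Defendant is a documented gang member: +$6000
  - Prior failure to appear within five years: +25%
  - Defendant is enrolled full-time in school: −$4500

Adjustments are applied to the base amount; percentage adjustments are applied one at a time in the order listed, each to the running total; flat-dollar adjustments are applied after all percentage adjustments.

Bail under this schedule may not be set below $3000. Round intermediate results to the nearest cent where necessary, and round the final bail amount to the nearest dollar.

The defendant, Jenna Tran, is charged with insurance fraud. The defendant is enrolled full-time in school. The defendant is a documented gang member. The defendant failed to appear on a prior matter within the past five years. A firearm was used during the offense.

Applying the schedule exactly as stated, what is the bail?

$80500

Base amounts from the schedule: insurance fraud $50000.
Single charge. Combined base = $50000.
Prior failure to appear within five years (+25%): $50000 × 1.25 = $62500.
Firearm was used or possessed during the offense (+$16500 flat): $62500 + $16500 = $79000.
Defendant is a documented gang member (+$6000 flat): $79000 + $6000 = $85000.
Defendant is enrolled full-time in school (−$4500 flat): $85000 − $4500 = $80500.
$80500 is at or above the $3000 minimum.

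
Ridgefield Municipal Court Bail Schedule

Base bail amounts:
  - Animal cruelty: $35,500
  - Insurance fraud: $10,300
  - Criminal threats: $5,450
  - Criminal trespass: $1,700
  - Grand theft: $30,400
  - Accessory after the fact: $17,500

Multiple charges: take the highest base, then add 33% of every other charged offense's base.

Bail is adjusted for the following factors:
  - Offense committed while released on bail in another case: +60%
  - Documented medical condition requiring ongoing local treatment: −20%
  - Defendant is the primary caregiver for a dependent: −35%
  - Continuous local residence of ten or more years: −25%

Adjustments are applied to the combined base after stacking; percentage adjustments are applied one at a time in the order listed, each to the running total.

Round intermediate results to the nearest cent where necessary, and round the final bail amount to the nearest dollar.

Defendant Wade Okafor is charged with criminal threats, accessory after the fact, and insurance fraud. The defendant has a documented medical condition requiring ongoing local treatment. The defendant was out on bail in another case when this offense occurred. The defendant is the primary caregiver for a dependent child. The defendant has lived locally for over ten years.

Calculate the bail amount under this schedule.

$14,163

Base amounts from the schedule: criminal threats $5,450; accessory after the fact $17,500; insurance fraud $10,300.
Stacking rule: highest base plus 33% of each additional charge. Highest is accessory after the fact at $17,500. Additional: $5,450 × 33% = $1,798.50; $10,300 × 33% = $3,399. Combined base = $17,500 + $5,197.50 = $22,697.50.
Offense committed while released on bail in another case (+60%): $22,697.50 × 1.6 = $36,316.
Documented medical condition requiring ongoing local treatment (−20%): $36,316 × 0.8 = $29,052.80.
Defendant is the primary caregiver for a dependent (−35%): $29,052.80 × 0.65 = $18,884.32.
Continuous local residence of ten or more years (−25%): $18,884.32 × 0.75 = $14,163.24.
Rounded to the nearest dollar: $14,163.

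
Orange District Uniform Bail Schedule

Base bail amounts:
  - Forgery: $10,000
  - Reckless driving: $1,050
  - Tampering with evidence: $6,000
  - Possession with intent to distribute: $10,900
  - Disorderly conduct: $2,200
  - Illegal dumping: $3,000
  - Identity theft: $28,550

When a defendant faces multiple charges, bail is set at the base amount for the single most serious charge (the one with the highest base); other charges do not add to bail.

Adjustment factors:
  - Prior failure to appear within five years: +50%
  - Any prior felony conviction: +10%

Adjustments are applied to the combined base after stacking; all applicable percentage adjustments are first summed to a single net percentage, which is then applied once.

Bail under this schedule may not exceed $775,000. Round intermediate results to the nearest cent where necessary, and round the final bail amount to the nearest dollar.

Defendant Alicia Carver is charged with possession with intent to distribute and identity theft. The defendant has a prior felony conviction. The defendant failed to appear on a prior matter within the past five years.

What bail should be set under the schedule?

$45,680

Base amounts from the schedule: possession with intent to distribute $10,900; identity theft $28,550.
Stacking rule: use the highest base only. Highest is identity theft at $28,550. Combined base = $28,550.
Net percentage adjustment: +50% +10% = +60%. $28,550 × 1.6 = $45,680.
$45,680 is within the $775,000 maximum.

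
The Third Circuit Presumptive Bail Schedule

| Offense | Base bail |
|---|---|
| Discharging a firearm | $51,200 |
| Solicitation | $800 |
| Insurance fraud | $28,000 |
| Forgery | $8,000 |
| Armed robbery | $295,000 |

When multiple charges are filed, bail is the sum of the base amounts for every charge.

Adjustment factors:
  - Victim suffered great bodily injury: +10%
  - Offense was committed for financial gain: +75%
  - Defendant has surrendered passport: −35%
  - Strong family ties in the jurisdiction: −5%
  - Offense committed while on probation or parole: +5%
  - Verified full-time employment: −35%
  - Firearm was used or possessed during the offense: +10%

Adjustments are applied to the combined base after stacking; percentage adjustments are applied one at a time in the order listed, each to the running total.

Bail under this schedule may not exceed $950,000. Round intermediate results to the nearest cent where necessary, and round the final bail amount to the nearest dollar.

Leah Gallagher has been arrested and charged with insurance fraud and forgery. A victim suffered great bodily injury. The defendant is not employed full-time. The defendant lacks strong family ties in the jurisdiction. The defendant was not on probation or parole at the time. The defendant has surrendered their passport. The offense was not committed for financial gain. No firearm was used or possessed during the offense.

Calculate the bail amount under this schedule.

$25,740

Base amounts from the schedule: insurance fraud $28,000; forgery $8,000.
Stacking rule: sum of all bases. $28,000 + $8,000 = $36,000.
Victim suffered great bodily injury (+10%): $36,000 × 1.1 = $39,600.
Defendant has surrendered passport (−35%): $39,600 × 0.65 = $25,740.
$25,740 is within the $950,000 maximum.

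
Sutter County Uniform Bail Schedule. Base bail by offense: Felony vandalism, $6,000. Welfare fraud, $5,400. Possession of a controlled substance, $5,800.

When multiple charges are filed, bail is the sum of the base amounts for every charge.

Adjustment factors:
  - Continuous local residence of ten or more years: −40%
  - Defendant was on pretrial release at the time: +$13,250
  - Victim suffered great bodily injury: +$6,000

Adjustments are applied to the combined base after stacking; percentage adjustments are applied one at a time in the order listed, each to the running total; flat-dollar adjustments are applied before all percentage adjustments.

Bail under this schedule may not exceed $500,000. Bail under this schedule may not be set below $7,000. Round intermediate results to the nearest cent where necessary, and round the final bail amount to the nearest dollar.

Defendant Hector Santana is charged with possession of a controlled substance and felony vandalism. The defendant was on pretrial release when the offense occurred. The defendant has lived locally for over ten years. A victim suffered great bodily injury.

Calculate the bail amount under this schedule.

$18,630

Base amounts from the schedule: possession of a controlled substance $5,800; felony vandalism $6,000.
Stacking rule: sum of all bases. $5,800 + $6,000 = $11,800.
Defendant was on pretrial release at the time (+$13,250 flat): $11,800 + $13,250 = $25,050.
Victim suffered great bodily injury (+$6,000 flat): $25,050 + $6,000 = $31,050.
Continuous local residence of ten or more years (−40%): $31,050 × 0.6 = $18,630.
$18,630 is within the $500,000 maximum.
$18,630 is at or above the $7,000 minimum.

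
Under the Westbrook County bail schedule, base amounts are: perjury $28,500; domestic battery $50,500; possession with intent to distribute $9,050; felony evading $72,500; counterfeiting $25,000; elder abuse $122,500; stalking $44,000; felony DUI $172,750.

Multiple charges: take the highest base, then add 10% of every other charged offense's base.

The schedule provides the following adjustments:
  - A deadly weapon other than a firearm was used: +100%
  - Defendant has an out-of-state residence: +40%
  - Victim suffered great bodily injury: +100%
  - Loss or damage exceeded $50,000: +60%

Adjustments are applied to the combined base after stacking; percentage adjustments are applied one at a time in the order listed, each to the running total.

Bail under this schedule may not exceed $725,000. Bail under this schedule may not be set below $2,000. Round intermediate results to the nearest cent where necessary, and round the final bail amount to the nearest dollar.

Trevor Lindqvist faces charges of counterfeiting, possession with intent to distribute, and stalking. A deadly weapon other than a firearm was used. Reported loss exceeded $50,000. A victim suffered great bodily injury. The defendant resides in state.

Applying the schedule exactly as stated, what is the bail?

Base amounts from the schedule: counterfeiting $25,000; possession with intent to distribute $9,050; stalking $44,000.
Stacking rule: highest base plus 10% of each additional charge. Highest is stalking at $44,000. Additional: $25,000 × 10% = $2,500; $9,050 × 10% = $905. Combined base = $44,000 + $3,405 = $47,405.
A deadly weapon other than a firearm was used (+100%): $47,405 × 2 = $94,810.
Victim suffered great bodily injury (+100%): $94,810 × 2 = $189,620.
Loss or damage exceeded $50,000 (+60%): $189,620 × 1.6 = $303,392.
$303,392 is within the $725,000 maximum.
$303,392 is at or above the $2,000 minimum.

$303,392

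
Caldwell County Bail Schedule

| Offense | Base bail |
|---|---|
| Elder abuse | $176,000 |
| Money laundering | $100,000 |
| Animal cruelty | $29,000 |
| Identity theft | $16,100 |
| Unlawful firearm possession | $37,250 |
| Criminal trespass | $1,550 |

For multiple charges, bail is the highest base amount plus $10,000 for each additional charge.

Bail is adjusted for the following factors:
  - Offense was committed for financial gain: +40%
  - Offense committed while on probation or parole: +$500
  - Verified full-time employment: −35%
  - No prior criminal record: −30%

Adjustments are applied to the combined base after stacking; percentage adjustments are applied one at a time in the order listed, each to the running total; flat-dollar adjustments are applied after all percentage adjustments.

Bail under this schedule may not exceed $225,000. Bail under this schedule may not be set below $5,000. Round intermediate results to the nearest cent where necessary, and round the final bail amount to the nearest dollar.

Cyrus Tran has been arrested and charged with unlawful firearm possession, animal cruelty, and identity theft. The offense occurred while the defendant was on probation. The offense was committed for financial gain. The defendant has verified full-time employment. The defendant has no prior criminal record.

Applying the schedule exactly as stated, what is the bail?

$36,968

Base amounts from the schedule: unlawful firearm possession $37,250; animal cruelty $29,000; identity theft $16,100.
Stacking rule: highest base plus $10,000 per additional charge. Highest is unlawful firearm possession at $37,250; 2 additional charges → +$20,000. Combined base = $57,250.
Offense was committed for financial gain (+40%): $57,250 × 1.4 = $80,150.
Verified full-time employment (−35%): $80,150 × 0.65 = $52,097.50.
No prior criminal record (−30%): $52,097.50 × 0.7 = $36,468.25.
Offense committed while on probation or parole (+$500 flat): $36,468.25 + $500 = $36,968.25.
$36,968.25 is within the $225,000 maximum.
$36,968.25 is at or above the $5,000 minimum.
Rounded to the nearest dollar: $36,968.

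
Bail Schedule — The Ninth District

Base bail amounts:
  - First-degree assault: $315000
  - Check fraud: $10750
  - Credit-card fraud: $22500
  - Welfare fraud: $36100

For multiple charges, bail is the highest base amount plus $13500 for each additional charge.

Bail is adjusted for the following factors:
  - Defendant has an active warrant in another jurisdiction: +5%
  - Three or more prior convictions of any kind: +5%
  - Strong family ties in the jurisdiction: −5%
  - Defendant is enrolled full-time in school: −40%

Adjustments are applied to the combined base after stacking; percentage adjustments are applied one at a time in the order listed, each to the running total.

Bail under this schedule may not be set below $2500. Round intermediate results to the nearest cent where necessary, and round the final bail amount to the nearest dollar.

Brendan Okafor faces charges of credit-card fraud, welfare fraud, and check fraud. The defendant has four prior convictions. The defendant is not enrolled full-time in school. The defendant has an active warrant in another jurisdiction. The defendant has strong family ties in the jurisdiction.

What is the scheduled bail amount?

Base amounts from the schedule: credit-card fraud $22500; welfare fraud $36100; check fraud $10750.
Stacking rule: highest base plus $13500 per additional charge. Highest is welfare fraud at $36100; 2 additional charges → +$27000. Combined base = $63100.
Defendant has an active warrant in another jurisdiction (+5%): $63100 × 1.05 = $66255.
Three or more prior convictions of any kind (+5%): $66255 × 1.05 = $69567.75.
Strong family ties in the jurisdiction (−5%): $69567.75 × 0.95 = $66089.36.
$66089.36 is at or above the $2500 minimum.
Rounded to the nearest dollar: $66089.

$66089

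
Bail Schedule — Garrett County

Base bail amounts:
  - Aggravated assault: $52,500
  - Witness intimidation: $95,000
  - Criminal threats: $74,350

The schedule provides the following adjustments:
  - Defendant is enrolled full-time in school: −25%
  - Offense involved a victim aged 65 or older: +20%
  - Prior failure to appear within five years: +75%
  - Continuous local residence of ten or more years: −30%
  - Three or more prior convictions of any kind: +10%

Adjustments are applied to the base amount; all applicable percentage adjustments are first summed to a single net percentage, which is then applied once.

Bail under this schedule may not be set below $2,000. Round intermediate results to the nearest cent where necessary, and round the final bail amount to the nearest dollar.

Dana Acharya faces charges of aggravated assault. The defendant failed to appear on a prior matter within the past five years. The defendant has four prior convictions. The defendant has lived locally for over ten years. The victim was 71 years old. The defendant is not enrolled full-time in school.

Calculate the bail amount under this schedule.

$91,875

Base amounts from the schedule: aggravated assault $52,500.
Single charge. Combined base = $52,500.
Net percentage adjustment: +20% +75% −30% +10% = +75%. $52,500 × 1.75 = $91,875.
$91,875 is at or above the $2,000 minimum.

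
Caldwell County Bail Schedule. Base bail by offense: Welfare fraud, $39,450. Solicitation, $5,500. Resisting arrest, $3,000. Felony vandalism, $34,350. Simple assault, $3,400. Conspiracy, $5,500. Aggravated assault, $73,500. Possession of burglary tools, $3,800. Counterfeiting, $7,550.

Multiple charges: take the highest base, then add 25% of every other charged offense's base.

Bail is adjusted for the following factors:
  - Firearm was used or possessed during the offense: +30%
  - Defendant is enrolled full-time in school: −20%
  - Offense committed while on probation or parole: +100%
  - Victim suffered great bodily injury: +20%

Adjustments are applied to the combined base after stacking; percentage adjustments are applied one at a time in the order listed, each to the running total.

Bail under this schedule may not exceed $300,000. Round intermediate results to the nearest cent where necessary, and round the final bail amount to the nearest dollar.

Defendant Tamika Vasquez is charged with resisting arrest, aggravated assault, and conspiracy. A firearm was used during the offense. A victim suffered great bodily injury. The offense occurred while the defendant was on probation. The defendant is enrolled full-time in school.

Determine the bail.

$188,760

Base amounts from the schedule: resisting arrest $3,000; aggravated assault $73,500; conspiracy $5,500.
Stacking rule: highest base plus 25% of each additional charge. Highest is aggravated assault at $73,500. Additional: $3,000 × 25% = $750; $5,500 × 25% = $1,375. Combined base = $73,500 + $2,125 = $75,625.
Firearm was used or possessed during the offense (+30%): $75,625 × 1.3 = $98,312.50.
Defendant is enrolled full-time in school (−20%): $98,312.50 × 0.8 = $78,650.
Offense committed while on probation or parole (+100%): $78,650 × 2 = $157,300.
Victim suffered great bodily injury (+20%): $157,300 × 1.2 = $188,760.
$188,760 is within the $300,000 maximum.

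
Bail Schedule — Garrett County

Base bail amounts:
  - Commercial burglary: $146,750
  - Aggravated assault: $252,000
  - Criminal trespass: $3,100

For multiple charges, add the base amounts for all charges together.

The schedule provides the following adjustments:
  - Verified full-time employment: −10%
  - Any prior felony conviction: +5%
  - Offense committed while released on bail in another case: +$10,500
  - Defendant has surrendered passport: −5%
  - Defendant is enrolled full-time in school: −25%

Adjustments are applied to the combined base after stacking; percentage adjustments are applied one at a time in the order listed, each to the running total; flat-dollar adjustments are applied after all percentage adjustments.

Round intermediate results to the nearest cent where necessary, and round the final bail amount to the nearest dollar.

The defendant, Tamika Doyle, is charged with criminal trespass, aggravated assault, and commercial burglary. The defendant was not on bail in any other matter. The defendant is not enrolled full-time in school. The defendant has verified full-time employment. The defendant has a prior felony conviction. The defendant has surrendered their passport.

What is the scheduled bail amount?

Base amounts from the schedule: criminal trespass $3,100; aggravated assault $252,000; commercial burglary $146,750.
Stacking rule: sum of all bases. $3,100 + $252,000 + $146,750 = $401,850.
Verified full-time employment (−10%): $401,850 × 0.9 = $361,665.
Any prior felony conviction (+5%): $361,665 × 1.05 = $379,748.25.
Defendant has surrendered passport (−5%): $379,748.25 × 0.95 = $360,760.84.
Rounded to the nearest dollar: $360,761.

$360,761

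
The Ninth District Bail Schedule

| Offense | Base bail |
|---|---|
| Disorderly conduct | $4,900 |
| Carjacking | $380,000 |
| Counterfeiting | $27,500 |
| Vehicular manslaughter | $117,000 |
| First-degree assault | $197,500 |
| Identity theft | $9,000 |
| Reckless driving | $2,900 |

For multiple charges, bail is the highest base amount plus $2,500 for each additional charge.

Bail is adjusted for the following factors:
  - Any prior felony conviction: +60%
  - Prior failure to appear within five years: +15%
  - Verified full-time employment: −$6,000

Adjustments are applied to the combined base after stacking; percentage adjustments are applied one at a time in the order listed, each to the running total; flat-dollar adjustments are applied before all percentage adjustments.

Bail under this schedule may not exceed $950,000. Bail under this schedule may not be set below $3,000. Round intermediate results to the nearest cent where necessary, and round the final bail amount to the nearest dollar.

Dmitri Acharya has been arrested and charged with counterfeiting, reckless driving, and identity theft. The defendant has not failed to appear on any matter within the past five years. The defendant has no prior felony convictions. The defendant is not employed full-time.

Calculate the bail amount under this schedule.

Base amounts from the schedule: counterfeiting $27,500; reckless driving $2,900; identity theft $9,000.
Stacking rule: highest base plus $2,500 per additional charge. Highest is counterfeiting at $27,500; 2 additional charges → +$5,000. Combined base = $32,500.
No adjustment factors apply to this defendant.
$32,500 is within the $950,000 maximum.
$32,500 is at or above the $3,000 minimum.

$32,500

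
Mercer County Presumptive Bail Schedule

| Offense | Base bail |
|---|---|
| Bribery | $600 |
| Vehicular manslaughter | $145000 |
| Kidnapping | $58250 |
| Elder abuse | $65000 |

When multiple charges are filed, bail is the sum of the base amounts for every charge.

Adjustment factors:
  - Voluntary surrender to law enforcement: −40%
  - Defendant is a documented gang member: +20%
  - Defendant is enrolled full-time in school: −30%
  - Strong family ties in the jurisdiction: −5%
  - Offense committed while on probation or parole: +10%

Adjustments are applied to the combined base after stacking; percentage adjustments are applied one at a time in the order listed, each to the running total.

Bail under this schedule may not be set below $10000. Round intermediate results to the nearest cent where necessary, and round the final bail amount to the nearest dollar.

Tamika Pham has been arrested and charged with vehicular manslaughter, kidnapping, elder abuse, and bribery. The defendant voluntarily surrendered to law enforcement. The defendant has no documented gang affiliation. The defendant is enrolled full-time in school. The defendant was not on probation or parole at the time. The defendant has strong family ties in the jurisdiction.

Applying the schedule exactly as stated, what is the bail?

$107271

Base amounts from the schedule: vehicular manslaughter $145000; kidnapping $58250; elder abuse $65000; bribery $600.
Stacking rule: sum of all bases. $145000 + $58250 + $65000 + $600 = $268850.
Voluntary surrender to law enforcement (−40%): $268850 × 0.6 = $161310.
Defendant is enrolled full-time in school (−30%): $161310 × 0.7 = $112917.
Strong family ties in the jurisdiction (−5%): $112917 × 0.95 = $107271.15.
$107271.15 is at or above the $10000 minimum.
Rounded to the nearest dollar: $107271.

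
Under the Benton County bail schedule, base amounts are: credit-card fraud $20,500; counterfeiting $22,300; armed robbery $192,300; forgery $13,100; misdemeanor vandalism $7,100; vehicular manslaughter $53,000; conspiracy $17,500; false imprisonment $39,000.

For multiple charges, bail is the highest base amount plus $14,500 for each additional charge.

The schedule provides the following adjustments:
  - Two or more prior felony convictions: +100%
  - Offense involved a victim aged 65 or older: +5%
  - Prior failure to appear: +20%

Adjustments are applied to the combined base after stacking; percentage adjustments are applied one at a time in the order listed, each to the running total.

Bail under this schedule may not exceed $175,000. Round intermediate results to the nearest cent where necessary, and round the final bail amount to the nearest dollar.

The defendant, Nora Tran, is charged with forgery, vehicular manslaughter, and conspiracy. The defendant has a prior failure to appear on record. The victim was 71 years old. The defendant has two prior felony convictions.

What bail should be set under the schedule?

Base amounts from the schedule: forgery $13,100; vehicular manslaughter $53,000; conspiracy $17,500.
Stacking rule: highest base plus $14,500 per additional charge. Highest is vehicular manslaughter at $53,000; 2 additional charges → +$29,000. Combined base = $82,000.
Two or more prior felony convictions (+100%): $82,000 × 2 = $164,000.
Offense involved a victim aged 65 or older (+5%): $164,000 × 1.05 = $172,200.
Prior failure to appear (+20%): $172,200 × 1.2 = $206,640.
Result $206,640 exceeds the maximum of $175,000; bail is capped at $175,000.

$175,000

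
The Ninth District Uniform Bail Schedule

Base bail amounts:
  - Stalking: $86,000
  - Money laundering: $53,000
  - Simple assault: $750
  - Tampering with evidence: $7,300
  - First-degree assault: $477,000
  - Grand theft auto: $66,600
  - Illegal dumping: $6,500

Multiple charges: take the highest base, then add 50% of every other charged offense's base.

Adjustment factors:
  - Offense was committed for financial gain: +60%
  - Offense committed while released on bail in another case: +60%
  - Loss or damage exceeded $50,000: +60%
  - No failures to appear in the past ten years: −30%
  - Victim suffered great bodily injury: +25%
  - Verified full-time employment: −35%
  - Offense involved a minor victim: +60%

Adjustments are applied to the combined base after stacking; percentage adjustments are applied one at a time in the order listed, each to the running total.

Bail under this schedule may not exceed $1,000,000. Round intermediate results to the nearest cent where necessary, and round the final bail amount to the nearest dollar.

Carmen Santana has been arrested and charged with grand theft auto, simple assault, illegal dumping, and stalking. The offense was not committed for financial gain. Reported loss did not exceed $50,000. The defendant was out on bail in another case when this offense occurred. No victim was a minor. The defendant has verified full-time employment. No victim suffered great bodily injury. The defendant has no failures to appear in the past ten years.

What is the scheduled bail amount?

$89,489

Base amounts from the schedule: grand theft auto $66,600; simple assault $750; illegal dumping $6,500; stalking $86,000.
Stacking rule: highest base plus 50% of each additional charge. Highest is stalking at $86,000. Additional: $66,600 × 50% = $33,300; $750 × 50% = $375; $6,500 × 50% = $3,250. Combined base = $86,000 + $36,925 = $122,925.
Offense committed while released on bail in another case (+60%): $122,925 × 1.6 = $196,680.
No failures to appear in the past ten years (−30%): $196,680 × 0.7 = $137,676.
Verified full-time employment (−35%): $137,676 × 0.65 = $89,489.40.
$89,489.40 is within the $1,000,000 maximum.
Rounded to the nearest dollar: $89,489.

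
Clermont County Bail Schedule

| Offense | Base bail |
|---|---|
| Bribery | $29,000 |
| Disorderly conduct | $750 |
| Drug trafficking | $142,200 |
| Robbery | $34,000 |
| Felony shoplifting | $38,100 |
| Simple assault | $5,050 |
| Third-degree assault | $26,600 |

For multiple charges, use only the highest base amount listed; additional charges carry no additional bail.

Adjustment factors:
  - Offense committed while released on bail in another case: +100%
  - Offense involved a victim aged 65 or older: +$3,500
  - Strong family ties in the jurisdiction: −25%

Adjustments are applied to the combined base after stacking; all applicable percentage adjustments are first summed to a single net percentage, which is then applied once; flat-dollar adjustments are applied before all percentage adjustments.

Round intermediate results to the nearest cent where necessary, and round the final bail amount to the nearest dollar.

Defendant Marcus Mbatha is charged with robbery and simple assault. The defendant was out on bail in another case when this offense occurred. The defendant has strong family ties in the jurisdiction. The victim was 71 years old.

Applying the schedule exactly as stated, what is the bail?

$65,625

Base amounts from the schedule: robbery $34,000; simple assault $5,050.
Stacking rule: use the highest base only. Highest is robbery at $34,000. Combined base = $34,000.
Offense involved a victim aged 65 or older (+$3,500 flat): $34,000 + $3,500 = $37,500.
Net percentage adjustment: +100% −25% = +75%. $37,500 × 1.75 = $65,625.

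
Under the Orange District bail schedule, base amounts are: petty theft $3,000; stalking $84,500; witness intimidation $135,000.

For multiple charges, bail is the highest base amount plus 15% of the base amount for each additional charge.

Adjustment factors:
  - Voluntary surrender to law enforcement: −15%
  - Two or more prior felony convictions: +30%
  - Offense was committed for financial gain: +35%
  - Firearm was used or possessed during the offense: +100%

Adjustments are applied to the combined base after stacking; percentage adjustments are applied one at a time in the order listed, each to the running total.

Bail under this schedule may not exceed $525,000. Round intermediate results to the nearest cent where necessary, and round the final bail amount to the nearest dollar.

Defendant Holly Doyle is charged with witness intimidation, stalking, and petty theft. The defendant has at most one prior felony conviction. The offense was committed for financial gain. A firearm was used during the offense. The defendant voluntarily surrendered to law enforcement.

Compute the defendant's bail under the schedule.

$339,947

Base amounts from the schedule: witness intimidation $135,000; stalking $84,500; petty theft $3,000.
Stacking rule: highest base plus 15% of each additional charge. Highest is witness intimidation at $135,000. Additional: $84,500 × 15% = $12,675; $3,000 × 15% = $450. Combined base = $135,000 + $13,125 = $148,125.
Voluntary surrender to law enforcement (−15%): $148,125 × 0.85 = $125,906.25.
Offense was committed for financial gain (+35%): $125,906.25 × 1.35 = $169,973.44.
Firearm was used or possessed during the offense (+100%): $169,973.44 × 2 = $339,946.88.
$339,946.88 is within the $525,000 maximum.
Rounded to the nearest dollar: $339,947.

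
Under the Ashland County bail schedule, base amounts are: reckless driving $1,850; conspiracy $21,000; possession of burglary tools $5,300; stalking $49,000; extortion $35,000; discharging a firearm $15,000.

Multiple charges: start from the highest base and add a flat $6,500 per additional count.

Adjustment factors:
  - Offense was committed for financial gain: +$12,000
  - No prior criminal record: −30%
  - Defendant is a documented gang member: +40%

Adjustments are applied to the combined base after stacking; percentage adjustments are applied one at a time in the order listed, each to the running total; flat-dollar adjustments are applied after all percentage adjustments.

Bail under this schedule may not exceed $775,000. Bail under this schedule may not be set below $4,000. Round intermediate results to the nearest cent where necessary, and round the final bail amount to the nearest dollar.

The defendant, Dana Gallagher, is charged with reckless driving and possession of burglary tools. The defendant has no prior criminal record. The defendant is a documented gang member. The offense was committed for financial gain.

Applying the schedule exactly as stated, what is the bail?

Base amounts from the schedule: reckless driving $1,850; possession of burglary tools $5,300.
Stacking rule: highest base plus $6,500 per additional charge. Highest is possession of burglary tools at $5,300; 1 additional charge → +$6,500. Combined base = $11,800.
No prior criminal record (−30%): $11,800 × 0.7 = $8,260.
Defendant is a documented gang member (+40%): $8,260 × 1.4 = $11,564.
Offense was committed for financial gain (+$12,000 flat): $11,564 + $12,000 = $23,564.
$23,564 is within the $775,000 maximum.
$23,564 is at or above the $4,000 minimum.

$23,564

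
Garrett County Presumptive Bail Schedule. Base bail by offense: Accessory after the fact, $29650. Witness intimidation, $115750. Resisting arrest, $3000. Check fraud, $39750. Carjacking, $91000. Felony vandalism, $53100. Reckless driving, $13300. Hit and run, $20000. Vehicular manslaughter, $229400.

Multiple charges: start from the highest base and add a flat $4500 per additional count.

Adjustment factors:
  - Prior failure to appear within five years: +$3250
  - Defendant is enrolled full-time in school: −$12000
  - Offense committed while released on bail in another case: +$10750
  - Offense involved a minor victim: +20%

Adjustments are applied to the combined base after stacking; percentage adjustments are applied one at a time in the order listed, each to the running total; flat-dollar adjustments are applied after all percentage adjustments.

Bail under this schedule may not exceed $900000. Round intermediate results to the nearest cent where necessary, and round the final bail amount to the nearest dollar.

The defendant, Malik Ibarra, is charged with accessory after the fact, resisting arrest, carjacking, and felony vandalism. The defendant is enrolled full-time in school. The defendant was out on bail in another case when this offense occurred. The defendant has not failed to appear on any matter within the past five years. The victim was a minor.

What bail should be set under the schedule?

$124150

Base amounts from the schedule: accessory after the fact $29650; resisting arrest $3000; carjacking $91000; felony vandalism $53100.
Stacking rule: highest base plus $4500 per additional charge. Highest is carjacking at $91000; 3 additional charges → +$13500. Combined base = $104500.
Offense involved a minor victim (+20%): $104500 × 1.2 = $125400.
Defendant is enrolled full-time in school (−$12000 flat): $125400 − $12000 = $113400.
Offense committed while released on bail in another case (+$10750 flat): $113400 + $10750 = $124150.
$124150 is within the $900000 maximum.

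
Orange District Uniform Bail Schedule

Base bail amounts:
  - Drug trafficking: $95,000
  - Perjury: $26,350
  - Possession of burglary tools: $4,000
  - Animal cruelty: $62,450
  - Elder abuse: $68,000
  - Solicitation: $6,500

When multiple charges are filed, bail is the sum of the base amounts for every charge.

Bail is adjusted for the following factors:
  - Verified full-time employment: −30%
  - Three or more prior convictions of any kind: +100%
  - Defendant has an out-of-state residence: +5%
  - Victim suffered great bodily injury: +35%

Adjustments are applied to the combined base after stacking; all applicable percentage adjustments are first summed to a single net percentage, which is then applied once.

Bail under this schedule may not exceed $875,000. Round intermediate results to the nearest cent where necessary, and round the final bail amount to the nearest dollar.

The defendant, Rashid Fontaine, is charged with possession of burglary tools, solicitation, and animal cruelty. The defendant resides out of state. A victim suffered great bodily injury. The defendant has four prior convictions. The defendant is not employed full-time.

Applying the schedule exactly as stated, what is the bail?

$175,080

Base amounts from the schedule: possession of burglary tools $4,000; solicitation $6,500; animal cruelty $62,450.
Stacking rule: sum of all bases. $4,000 + $6,500 + $62,450 = $72,950.
Net percentage adjustment: +100% +5% +35% = +140%. $72,950 × 2.4 = $175,080.
$175,080 is within the $875,000 maximum.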